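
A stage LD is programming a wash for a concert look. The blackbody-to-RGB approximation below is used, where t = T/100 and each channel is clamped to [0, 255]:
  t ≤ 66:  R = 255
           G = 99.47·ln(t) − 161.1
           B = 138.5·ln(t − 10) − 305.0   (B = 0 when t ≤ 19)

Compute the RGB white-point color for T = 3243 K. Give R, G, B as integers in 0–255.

R=255, G=185, B=126

t = 3243/100 = 32.43; the t ≤ 66 branch applies.
R = 255 by definition for t ≤ 66.
G = 99.47·ln 32.43 − 161.1 = 99.47·3.4791 − 161.1 = 184.964.
B = 138.5·ln(32.43 − 10) − 305.0 = 138.5·ln 22.43 − 305.0 = 138.5·3.1104 − 305.0 = 125.790.
Rounded: (255, 185, 126).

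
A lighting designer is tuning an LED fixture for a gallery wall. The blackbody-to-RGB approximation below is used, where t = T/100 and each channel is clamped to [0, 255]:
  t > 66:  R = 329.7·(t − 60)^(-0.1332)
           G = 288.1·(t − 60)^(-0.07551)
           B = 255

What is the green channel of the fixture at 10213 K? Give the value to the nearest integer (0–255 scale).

217

t = 10213/100 = 102.13; the t > 66 branch applies.
G = 288.1·(102.13 − 60)^(-0.07551) = 288.1·42.13^(-0.07551) = 288.1·0.75392 = 217.205.
Rounded: 217.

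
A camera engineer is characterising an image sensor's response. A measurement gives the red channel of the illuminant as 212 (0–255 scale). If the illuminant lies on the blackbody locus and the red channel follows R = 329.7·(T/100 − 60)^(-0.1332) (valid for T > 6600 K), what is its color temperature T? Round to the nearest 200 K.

8800 K

(t − 60)^(-0.1332) = 212/329.7 = 0.64301.
t − 60 = 0.64301^(1/-0.1332) = 0.64301^(-7.508) = 27.530, so t = 87.530.
T = 100·t = 8753 K → 8800 K to the nearest 200 K.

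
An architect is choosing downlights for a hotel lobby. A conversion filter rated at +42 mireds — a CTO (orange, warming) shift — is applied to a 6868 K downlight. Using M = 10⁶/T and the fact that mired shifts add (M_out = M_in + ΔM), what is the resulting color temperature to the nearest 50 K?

M_in = 10⁶/6868 = 145.60 mireds.
M_out = 145.60 + (+42) = 187.60 mireds.
T_out = 10⁶/187.60 = 5330.4 K → 5350 K.

5350 K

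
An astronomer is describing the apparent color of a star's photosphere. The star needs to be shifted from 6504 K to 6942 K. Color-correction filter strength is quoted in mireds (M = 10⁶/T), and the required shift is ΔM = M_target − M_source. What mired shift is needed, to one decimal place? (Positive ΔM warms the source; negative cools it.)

M_source = 10⁶/6504 = 153.752; M_target = 10⁶/6942 = 144.051.
ΔM = 144.051 − 153.752 = -9.701 → -9.7 mireds, a cooling shift.

-9.7 mireds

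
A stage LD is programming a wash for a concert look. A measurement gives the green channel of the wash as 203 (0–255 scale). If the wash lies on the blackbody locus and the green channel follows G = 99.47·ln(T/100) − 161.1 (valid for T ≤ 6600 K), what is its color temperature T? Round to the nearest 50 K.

ln t = (203 + 161.1) / 99.47 = 3.6604.
t = e^3.6604 = 38.877.
T = 100·t = 3888 K → 3900 K to the nearest 50 K.

3900 K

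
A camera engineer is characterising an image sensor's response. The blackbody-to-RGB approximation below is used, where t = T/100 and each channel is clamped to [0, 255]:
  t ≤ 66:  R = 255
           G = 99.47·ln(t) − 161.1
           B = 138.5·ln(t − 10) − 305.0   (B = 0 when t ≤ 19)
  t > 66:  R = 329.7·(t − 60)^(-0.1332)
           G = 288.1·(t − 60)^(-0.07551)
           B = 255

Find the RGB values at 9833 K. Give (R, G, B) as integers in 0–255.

t = 9833/100 = 98.33; the t > 66 branch applies.
R = 329.7·(98.33 − 60)^(-0.1332) = 329.7·38.33^(-0.1332) = 329.7·0.61528 = 202.858.
G = 288.1·(98.33 − 60)^(-0.07551) = 288.1·38.33^(-0.07551) = 288.1·0.75932 = 218.761.
B = 255 by definition for t > 66.
Rounded: (203, 219, 255).

(203, 219, 255)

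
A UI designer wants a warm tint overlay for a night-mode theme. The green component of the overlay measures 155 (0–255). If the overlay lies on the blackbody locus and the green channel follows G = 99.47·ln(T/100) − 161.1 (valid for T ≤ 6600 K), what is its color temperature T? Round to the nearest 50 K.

ln t = (155 + 161.1) / 99.47 = 3.1778.
t = e^3.1778 = 23.995.
T = 100·t = 2399 K → 2400 K to the nearest 50 K.

2400 K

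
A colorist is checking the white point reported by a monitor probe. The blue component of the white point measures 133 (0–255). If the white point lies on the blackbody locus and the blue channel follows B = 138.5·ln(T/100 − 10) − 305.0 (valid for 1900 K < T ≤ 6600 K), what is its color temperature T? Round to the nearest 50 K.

3350 K

ln(t − 10) = (133 + 305.0) / 138.5 = 3.1625.
t − 10 = e^3.1625 = 23.629, so t = 33.629.
T = 100·t = 3363 K → 3350 K to the nearest 50 K.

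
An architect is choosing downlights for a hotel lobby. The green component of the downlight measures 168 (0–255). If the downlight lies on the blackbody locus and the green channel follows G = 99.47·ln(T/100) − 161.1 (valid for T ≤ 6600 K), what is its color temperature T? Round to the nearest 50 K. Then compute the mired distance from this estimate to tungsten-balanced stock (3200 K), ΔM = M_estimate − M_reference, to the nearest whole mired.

+51 mireds

ln t = (168 + 161.1) / 99.47 = 3.3085.
t = e^3.3085 = 27.345.
T = 100·t = 2735 K → 2750 K to the nearest 50 K.
M_estimate = 10⁶/2750 = 363.64; M_reference = 10⁶/3200 = 312.50.
ΔM = 363.64 − 312.50 = 51.14 → +51 mireds.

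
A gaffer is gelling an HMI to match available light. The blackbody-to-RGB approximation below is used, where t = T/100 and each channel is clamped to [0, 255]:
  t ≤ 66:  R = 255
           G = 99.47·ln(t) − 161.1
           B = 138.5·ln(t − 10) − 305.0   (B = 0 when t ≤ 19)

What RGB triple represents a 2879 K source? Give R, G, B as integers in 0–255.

t = 2879/100 = 28.79; the t ≤ 66 branch applies.
R = 255 by definition for t ≤ 66.
G = 99.47·ln 28.79 − 161.1 = 99.47·3.3600 − 161.1 = 173.122.
B = 138.5·ln(28.79 − 10) − 305.0 = 138.5·ln 18.79 − 305.0 = 138.5·2.9333 − 305.0 = 101.265.
Rounded: (255, 173, 101).

R=255, G=173, B=101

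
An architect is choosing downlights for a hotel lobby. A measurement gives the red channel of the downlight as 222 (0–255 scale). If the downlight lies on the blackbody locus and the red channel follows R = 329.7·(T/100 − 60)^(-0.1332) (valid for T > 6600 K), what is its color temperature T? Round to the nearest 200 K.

(t − 60)^(-0.1332) = 222/329.7 = 0.67334.
t − 60 = 0.67334^(1/-0.1332) = 0.67334^(-7.508) = 19.478, so t = 79.478.
T = 100·t = 7948 K → 8000 K to the nearest 200 K.

8000 K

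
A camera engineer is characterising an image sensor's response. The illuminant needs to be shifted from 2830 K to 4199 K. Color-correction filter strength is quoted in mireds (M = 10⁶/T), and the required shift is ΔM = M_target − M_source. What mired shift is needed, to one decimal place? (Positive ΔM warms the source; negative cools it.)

-115.2 mireds

M_source = 10⁶/2830 = 353.357; M_target = 10⁶/4199 = 238.152.
ΔM = 238.152 − 353.357 = -115.205 → -115.2 mireds, a cooling shift.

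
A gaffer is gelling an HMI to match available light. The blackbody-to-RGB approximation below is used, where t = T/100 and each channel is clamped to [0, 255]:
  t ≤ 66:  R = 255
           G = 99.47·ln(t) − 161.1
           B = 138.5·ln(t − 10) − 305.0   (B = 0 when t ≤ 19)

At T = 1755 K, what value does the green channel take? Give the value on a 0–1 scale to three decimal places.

t = 1755/100 = 17.55; the t ≤ 66 branch applies.
G = 99.47·ln 17.55 − 161.1 = 99.47·2.8651 − 161.1 = 123.887.
On a 0–1 scale: 123.887/255 = 0.4858 → 0.486.

0.486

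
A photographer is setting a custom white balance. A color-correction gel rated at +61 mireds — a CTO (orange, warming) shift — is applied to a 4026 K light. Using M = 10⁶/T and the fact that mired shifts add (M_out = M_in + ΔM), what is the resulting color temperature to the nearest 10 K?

3230 K

M_in = 10⁶/4026 = 248.39 mireds.
M_out = 248.39 + (+61) = 309.39 mireds.
T_out = 10⁶/309.39 = 3232.2 K → 3230 K.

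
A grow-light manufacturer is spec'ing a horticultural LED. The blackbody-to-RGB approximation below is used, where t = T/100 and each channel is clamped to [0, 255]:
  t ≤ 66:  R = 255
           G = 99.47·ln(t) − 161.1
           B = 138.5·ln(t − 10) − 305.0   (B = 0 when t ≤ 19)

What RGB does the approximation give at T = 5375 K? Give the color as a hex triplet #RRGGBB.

#FFEBDA

t = 5375/100 = 53.75; the t ≤ 66 branch applies.
R = 255 by definition for t ≤ 66.
G = 99.47·ln 53.75 − 161.1 = 99.47·3.9843 − 161.1 = 235.223.
B = 138.5·ln(53.75 − 10) − 305.0 = 138.5·ln 43.75 − 305.0 = 138.5·3.7785 − 305.0 = 218.321.
Rounded: (255, 235, 218).
In hex: #FFEBDA.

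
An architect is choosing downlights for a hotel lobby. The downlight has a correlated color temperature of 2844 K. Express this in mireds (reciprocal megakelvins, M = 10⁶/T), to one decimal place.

351.6 mireds

M = 10⁶ / 2844 = 351.617 → 351.6 mireds.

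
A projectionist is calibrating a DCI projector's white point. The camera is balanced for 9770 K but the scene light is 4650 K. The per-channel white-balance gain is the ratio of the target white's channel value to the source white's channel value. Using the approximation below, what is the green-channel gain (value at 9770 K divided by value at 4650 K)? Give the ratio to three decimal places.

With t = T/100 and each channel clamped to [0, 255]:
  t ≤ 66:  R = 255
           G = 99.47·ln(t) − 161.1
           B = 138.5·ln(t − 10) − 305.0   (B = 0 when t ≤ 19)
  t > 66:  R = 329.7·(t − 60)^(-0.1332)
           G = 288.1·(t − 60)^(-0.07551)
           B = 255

0.992

At 4650 K (t = 46.5):
  G = 99.47·ln 46.5 − 161.1 = 99.47·3.8395 − 161.1 = 220.810.
At 9770 K (t = 97.7):
  G = 288.1·(97.7 − 60)^(-0.07551) = 288.1·37.7^(-0.07551) = 288.1·0.76027 = 219.035.
Gain = 219.035 / 220.810 = 0.9920 → 0.992.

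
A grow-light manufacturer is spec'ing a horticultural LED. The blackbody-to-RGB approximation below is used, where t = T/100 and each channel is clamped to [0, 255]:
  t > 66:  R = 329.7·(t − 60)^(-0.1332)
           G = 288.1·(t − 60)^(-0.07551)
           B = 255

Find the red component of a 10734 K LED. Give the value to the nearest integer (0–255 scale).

t = 10734/100 = 107.34; the t > 66 branch applies.
R = 329.7·(107.34 − 60)^(-0.1332) = 329.7·47.34^(-0.1332) = 329.7·0.59822 = 197.233.
Rounded: 197.

197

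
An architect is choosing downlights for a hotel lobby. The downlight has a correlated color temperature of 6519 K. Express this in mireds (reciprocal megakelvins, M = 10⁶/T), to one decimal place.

M = 10⁶ / 6519 = 153.398 → 153.4 mireds.

153.4 mireds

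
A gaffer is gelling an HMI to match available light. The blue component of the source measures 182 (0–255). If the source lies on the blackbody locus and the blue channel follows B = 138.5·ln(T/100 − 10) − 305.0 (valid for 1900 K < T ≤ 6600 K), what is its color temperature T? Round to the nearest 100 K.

4400 K

ln(t − 10) = (182 + 305.0) / 138.5 = 3.5162.
t − 10 = e^3.5162 = 33.658, so t = 43.658.
T = 100·t = 4366 K → 4400 K to the nearest 100 K.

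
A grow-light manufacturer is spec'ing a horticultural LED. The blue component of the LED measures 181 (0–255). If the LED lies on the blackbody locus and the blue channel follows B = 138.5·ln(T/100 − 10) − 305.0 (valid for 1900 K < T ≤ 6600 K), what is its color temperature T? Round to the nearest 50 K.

ln(t − 10) = (181 + 305.0) / 138.5 = 3.5090.
t − 10 = e^3.5090 = 33.416, so t = 43.416.
T = 100·t = 4342 K → 4350 K to the nearest 50 K.

4350 K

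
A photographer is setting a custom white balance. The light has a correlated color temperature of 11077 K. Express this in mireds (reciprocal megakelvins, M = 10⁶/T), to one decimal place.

M = 10⁶ / 11077 = 90.277 → 90.3 mireds.

90.3 mireds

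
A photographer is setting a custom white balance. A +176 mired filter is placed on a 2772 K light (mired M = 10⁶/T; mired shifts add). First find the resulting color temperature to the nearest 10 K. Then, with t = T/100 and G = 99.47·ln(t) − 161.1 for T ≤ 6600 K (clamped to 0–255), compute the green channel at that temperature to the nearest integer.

M_in = 10⁶/2772 = 360.75; M_out = 360.75 + (+176) = 536.75.
T_out = 10⁶/536.75 = 1863.1 K → 1860 K; t = 18.6.
G = 99.47·ln 18.6 − 161.1 = 99.47·2.9232 − 161.1 = 129.667.
Rounded: 130.

130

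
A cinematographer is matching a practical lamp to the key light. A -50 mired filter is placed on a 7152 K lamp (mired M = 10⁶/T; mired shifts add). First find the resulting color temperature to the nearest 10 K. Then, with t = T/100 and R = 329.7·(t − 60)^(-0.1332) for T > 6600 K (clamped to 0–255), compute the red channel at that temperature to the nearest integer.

M_in = 10⁶/7152 = 139.82; M_out = 139.82 + (-50) = 89.82.
T_out = 10⁶/89.82 = 11133.3 K → 11130 K; t = 111.3.
R = 329.7·(111.3 − 60)^(-0.1332) = 329.7·51.3^(-0.1332) = 329.7·0.59185 = 195.133.
Rounded: 195.

195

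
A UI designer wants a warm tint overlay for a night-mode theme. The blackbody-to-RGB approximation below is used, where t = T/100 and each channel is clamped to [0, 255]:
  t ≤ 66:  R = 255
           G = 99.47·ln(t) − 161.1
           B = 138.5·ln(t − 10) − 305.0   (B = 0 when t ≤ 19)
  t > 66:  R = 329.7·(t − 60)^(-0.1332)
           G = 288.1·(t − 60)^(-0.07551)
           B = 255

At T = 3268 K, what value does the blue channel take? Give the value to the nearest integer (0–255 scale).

127

t = 3268/100 = 32.68; the t ≤ 66 branch applies.
B = 138.5·ln(32.68 − 10) − 305.0 = 138.5·ln 22.68 − 305.0 = 138.5·3.1215 − 305.0 = 127.325.
Rounded: 127.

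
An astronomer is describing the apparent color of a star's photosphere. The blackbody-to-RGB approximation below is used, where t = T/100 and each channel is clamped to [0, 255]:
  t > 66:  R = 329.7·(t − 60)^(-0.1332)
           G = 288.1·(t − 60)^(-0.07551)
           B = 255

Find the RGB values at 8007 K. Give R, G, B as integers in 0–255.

R=221, G=230, B=255

t = 8007/100 = 80.07; the t > 66 branch applies.
R = 329.7·(80.07 − 60)^(-0.1332) = 329.7·20.07^(-0.1332) = 329.7·0.67066 = 221.116.
G = 288.1·(80.07 − 60)^(-0.07551) = 288.1·20.07^(-0.07551) = 288.1·0.79734 = 229.714.
B = 255 by definition for t > 66.
Rounded: (221, 230, 255).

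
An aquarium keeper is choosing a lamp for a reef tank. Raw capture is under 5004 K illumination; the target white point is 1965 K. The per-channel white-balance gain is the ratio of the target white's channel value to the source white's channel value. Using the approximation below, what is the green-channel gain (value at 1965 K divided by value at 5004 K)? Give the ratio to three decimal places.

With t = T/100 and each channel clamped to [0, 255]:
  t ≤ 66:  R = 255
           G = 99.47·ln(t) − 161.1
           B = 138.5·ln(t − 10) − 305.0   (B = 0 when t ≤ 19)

At 5004 K (t = 50.04):
  G = 99.47·ln 50.04 − 161.1 = 99.47·3.9128 − 161.1 = 228.108.
At 1965 K (t = 19.65):
  G = 99.47·ln 19.65 − 161.1 = 99.47·2.9781 − 161.1 = 135.129.
Gain = 135.129 / 228.108 = 0.5924 → 0.592.

0.592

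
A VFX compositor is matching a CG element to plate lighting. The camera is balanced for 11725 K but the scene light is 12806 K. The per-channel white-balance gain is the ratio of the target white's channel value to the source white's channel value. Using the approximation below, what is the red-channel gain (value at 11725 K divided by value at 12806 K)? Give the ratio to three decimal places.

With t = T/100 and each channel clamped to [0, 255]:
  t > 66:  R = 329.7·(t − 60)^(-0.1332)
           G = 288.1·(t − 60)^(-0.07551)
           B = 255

1.023

At 12806 K (t = 128.06):
  R = 329.7·(128.06 − 60)^(-0.1332) = 329.7·68.06^(-0.1332) = 329.7·0.56998 = 187.922.
At 11725 K (t = 117.25):
  R = 329.7·(117.25 − 60)^(-0.1332) = 329.7·57.25^(-0.1332) = 329.7·0.58326 = 192.302.
Gain = 192.302 / 187.922 = 1.0233 → 1.023.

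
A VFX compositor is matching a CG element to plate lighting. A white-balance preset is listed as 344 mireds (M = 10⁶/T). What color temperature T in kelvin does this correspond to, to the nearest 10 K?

T = 10⁶ / 344 = 2906.98 K → 2910 K.

2910 K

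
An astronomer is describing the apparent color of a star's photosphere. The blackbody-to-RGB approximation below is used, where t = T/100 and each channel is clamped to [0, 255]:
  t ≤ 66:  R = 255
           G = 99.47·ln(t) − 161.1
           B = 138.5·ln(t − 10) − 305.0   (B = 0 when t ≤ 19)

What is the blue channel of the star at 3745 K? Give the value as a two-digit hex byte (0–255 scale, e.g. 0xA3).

t = 3745/100 = 37.45; the t ≤ 66 branch applies.
B = 138.5·ln(37.45 − 10) − 305.0 = 138.5·ln 27.45 − 305.0 = 138.5·3.3124 − 305.0 = 153.763.
Rounded: 154; in hex, 0x9A.

0x9A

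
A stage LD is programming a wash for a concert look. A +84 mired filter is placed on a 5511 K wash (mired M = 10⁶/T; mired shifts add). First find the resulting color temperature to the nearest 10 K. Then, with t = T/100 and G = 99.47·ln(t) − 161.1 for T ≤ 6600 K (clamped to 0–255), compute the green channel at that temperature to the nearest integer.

M_in = 10⁶/5511 = 181.46; M_out = 181.46 + (+84) = 265.46.
T_out = 10⁶/265.46 = 3767.1 K → 3770 K; t = 37.7.
G = 99.47·ln 37.7 − 161.1 = 99.47·3.6297 − 161.1 = 199.942.
Rounded: 200.

200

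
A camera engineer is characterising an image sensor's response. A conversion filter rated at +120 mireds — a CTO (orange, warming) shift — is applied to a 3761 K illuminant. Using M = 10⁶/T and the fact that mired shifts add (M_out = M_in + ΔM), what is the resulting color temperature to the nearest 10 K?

2590 K

M_in = 10⁶/3761 = 265.89 mireds.
M_out = 265.89 + (+120) = 385.89 mireds.
T_out = 10⁶/385.89 = 2591.4 K → 2590 K.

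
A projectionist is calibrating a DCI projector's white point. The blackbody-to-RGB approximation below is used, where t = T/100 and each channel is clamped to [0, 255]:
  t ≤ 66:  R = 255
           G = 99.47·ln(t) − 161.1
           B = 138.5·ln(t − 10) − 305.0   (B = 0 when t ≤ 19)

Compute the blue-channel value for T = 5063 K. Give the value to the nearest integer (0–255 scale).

208

t = 5063/100 = 50.63; the t ≤ 66 branch applies.
B = 138.5·ln(50.63 − 10) − 305.0 = 138.5·ln 40.63 − 305.0 = 138.5·3.7045 − 305.0 = 208.074.
Rounded: 208.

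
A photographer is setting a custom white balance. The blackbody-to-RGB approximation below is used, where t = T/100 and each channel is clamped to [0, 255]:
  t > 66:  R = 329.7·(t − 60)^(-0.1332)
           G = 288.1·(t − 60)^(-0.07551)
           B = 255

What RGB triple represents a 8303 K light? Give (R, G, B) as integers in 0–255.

t = 8303/100 = 83.03; the t > 66 branch applies.
R = 329.7·(83.03 − 60)^(-0.1332) = 329.7·23.03^(-0.1332) = 329.7·0.65848 = 217.101.
G = 288.1·(83.03 − 60)^(-0.07551) = 288.1·23.03^(-0.07551) = 288.1·0.78910 = 227.340.
B = 255 by definition for t > 66.
Rounded: (217, 227, 255).

(217, 227, 255)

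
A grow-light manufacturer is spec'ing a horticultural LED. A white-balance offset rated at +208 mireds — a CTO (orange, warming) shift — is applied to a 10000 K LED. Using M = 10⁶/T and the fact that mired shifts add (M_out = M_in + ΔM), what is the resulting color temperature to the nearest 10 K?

M_in = 10⁶/10000 = 100.00 mireds.
M_out = 100.00 + (+208) = 308.00 mireds.
T_out = 10⁶/308.00 = 3246.8 K → 3250 K.

3250 K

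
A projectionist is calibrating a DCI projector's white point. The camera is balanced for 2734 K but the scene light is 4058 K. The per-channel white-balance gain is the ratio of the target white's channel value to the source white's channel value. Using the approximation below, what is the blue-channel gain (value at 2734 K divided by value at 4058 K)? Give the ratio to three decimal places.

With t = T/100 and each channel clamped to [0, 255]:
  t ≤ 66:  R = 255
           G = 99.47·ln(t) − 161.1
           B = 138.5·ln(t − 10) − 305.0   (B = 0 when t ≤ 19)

At 4058 K (t = 40.58):
  B = 138.5·ln(40.58 − 10) − 305.0 = 138.5·ln 30.58 − 305.0 = 138.5·3.4203 − 305.0 = 168.718.
At 2734 K (t = 27.34):
  B = 138.5·ln(27.34 − 10) − 305.0 = 138.5·ln 17.34 − 305.0 = 138.5·2.8530 − 305.0 = 90.143.
Gain = 90.143 / 168.718 = 0.5343 → 0.534.

0.534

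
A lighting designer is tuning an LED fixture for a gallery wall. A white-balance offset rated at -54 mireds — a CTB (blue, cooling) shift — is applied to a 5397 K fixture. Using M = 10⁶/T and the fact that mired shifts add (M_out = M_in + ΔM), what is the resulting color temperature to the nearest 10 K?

M_in = 10⁶/5397 = 185.29 mireds.
M_out = 185.29 + (-54) = 131.29 mireds.
T_out = 10⁶/131.29 = 7616.8 K → 7620 K.

7620 K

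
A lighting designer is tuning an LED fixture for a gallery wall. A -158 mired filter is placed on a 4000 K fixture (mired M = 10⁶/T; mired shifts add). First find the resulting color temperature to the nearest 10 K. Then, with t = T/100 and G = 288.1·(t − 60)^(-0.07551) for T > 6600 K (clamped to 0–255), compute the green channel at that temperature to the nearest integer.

M_in = 10⁶/4000 = 250.00; M_out = 250.00 + (-158) = 92.00.
T_out = 10⁶/92.00 = 10869.6 K → 10870 K; t = 108.7.
G = 288.1·(108.7 − 60)^(-0.07551) = 288.1·48.7^(-0.07551) = 288.1·0.74572 = 214.841.
Rounded: 215.

215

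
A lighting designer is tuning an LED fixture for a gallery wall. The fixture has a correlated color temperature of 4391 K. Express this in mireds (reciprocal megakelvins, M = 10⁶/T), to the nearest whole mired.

228 mireds

M = 10⁶ / 4391 = 227.739 → 228 mireds.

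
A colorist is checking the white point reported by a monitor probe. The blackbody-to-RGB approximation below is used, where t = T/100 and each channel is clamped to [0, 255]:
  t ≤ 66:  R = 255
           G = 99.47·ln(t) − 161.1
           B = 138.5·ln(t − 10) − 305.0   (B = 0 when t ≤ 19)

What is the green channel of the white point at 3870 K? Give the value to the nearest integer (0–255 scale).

t = 3870/100 = 38.7; the t ≤ 66 branch applies.
G = 99.47·ln 38.7 − 161.1 = 99.47·3.6558 − 161.1 = 202.546.
Rounded: 203.

203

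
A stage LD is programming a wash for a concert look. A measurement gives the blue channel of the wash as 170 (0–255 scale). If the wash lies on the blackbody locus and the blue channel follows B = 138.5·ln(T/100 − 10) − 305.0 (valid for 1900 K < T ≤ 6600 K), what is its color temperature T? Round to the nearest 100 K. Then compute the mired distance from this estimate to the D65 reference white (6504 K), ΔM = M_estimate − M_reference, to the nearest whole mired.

+90 mireds

ln(t − 10) = (170 + 305.0) / 138.5 = 3.4296.
t − 10 = e^3.4296 = 30.864, so t = 40.864.
T = 100·t = 4086 K → 4100 K to the nearest 100 K.
M_estimate = 10⁶/4100 = 243.90; M_reference = 10⁶/6504 = 153.75.
ΔM = 243.90 − 153.75 = 90.15 → +90 mireds.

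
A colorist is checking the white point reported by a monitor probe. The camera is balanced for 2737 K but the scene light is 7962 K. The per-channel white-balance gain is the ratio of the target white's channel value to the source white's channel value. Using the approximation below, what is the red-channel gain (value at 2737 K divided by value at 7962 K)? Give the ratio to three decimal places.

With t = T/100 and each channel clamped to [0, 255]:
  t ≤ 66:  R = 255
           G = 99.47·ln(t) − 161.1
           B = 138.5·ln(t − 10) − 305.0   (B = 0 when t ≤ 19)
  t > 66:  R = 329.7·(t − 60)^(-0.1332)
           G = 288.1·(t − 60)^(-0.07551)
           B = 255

1.150

At 7962 K (t = 79.62):
  R = 329.7·(79.62 − 60)^(-0.1332) = 329.7·19.62^(-0.1332) = 329.7·0.67269 = 221.785.
At 2737 K (t = 27.37):
  R = 255 by definition for t ≤ 66.
Gain = 255.000 / 221.785 = 1.1498 → 1.150.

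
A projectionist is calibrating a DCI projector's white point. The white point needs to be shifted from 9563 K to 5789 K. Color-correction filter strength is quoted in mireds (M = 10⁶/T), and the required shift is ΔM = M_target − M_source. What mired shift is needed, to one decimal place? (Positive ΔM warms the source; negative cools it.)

+68.2 mireds

M_source = 10⁶/9563 = 104.570; M_target = 10⁶/5789 = 172.741.
ΔM = 172.741 − 104.570 = 68.172 → +68.2 mireds, a warming shift.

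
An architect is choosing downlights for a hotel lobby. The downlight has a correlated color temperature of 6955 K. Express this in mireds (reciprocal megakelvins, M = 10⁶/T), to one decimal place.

M = 10⁶ / 6955 = 143.781 → 143.8 mireds.

143.8 mireds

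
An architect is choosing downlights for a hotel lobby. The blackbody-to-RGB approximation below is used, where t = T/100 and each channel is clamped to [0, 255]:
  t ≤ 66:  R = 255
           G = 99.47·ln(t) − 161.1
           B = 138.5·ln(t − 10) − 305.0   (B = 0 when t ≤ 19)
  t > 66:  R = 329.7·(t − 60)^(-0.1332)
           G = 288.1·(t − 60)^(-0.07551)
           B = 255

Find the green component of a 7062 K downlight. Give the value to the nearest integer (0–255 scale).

t = 7062/100 = 70.62; the t > 66 branch applies.
G = 288.1·(70.62 − 60)^(-0.07551) = 288.1·10.62^(-0.07551) = 288.1·0.83660 = 241.024.
Rounded: 241.

241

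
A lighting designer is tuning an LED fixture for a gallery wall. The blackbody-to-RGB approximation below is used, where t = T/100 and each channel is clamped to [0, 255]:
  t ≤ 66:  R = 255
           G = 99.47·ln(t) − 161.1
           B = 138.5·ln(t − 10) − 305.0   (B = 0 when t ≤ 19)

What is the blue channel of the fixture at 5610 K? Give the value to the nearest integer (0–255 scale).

t = 5610/100 = 56.1; the t ≤ 66 branch applies.
B = 138.5·ln(56.1 − 10) − 305.0 = 138.5·ln 46.1 − 305.0 = 138.5·3.8308 − 305.0 = 225.568.
Rounded: 226.

226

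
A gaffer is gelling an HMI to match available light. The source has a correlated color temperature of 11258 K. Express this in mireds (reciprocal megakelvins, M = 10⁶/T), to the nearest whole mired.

89 mireds

M = 10⁶ / 11258 = 88.826 → 89 mireds.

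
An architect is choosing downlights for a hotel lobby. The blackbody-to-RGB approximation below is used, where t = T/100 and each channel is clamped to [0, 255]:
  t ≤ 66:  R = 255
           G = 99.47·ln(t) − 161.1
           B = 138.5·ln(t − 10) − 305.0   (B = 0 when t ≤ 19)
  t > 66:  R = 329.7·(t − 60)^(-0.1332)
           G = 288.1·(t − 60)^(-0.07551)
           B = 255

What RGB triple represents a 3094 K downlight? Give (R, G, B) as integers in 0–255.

(255, 180, 116)

t = 3094/100 = 30.94; the t ≤ 66 branch applies.
R = 255 by definition for t ≤ 66.
G = 99.47·ln 30.94 − 161.1 = 99.47·3.4320 − 161.1 = 180.286.
B = 138.5·ln(30.94 − 10) − 305.0 = 138.5·ln 20.94 − 305.0 = 138.5·3.0417 − 305.0 = 116.270.
Rounded: (255, 180, 116).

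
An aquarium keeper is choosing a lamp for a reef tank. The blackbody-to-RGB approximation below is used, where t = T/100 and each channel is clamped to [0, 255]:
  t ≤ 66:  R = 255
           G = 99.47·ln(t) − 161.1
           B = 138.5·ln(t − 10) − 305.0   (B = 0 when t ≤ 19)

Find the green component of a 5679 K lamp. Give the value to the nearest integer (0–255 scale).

t = 5679/100 = 56.79; the t ≤ 66 branch applies.
G = 99.47·ln 56.79 − 161.1 = 99.47·4.0394 − 161.1 = 240.695.
Rounded: 241.

241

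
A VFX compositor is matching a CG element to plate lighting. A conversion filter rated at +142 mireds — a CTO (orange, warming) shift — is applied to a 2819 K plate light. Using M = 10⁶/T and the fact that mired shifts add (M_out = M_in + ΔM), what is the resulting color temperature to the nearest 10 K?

2010 K

M_in = 10⁶/2819 = 354.74 mireds.
M_out = 354.74 + (+142) = 496.74 mireds.
T_out = 10⁶/496.74 = 2013.1 K → 2010 K.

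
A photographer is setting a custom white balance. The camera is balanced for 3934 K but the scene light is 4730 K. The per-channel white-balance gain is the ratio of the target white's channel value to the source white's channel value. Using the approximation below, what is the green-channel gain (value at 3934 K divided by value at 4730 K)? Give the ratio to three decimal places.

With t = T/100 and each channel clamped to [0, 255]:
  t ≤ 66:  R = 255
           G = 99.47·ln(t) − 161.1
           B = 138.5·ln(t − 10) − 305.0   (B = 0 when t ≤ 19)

At 4730 K (t = 47.3):
  G = 99.47·ln 47.3 − 161.1 = 99.47·3.8565 − 161.1 = 222.507.
At 3934 K (t = 39.34):
  G = 99.47·ln 39.34 − 161.1 = 99.47·3.6722 − 161.1 = 204.178.
Gain = 204.178 / 222.507 = 0.9176 → 0.918.

0.918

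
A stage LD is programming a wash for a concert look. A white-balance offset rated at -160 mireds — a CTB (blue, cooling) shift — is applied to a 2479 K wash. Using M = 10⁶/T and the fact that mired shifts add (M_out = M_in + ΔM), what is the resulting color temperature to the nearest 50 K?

M_in = 10⁶/2479 = 403.39 mireds.
M_out = 403.39 + (-160) = 243.39 mireds.
T_out = 10⁶/243.39 = 4108.7 K → 4100 K.

4100 K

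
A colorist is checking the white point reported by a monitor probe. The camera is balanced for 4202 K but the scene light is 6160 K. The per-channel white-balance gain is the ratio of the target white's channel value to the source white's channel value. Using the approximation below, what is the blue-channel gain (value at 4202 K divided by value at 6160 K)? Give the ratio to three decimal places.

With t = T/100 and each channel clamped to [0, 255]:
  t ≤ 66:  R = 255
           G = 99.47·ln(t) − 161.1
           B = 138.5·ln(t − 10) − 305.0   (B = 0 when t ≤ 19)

0.726

At 6160 K (t = 61.6):
  B = 138.5·ln(61.6 − 10) − 305.0 = 138.5·ln 51.6 − 305.0 = 138.5·3.9435 − 305.0 = 241.178.
At 4202 K (t = 42.02):
  B = 138.5·ln(42.02 − 10) − 305.0 = 138.5·ln 32.02 − 305.0 = 138.5·3.4664 − 305.0 = 175.091.
Gain = 175.091 / 241.178 = 0.7260 → 0.726.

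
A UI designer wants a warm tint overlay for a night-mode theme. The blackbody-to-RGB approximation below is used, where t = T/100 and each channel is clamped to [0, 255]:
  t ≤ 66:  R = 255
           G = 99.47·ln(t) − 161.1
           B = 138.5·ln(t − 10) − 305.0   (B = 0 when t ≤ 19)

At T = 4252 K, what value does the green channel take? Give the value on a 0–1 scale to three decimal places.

t = 4252/100 = 42.52; the t ≤ 66 branch applies.
G = 99.47·ln 42.52 − 161.1 = 99.47·3.7500 − 161.1 = 211.910.
On a 0–1 scale: 211.910/255 = 0.8310 → 0.831.

0.831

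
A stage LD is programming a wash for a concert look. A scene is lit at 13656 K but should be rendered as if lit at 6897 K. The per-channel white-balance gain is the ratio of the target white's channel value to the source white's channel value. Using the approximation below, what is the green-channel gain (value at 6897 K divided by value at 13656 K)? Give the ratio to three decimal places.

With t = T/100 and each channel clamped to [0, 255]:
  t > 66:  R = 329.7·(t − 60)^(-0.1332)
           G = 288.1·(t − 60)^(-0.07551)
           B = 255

1.176

At 13656 K (t = 136.56):
  G = 288.1·(136.56 − 60)^(-0.07551) = 288.1·76.56^(-0.07551) = 288.1·0.72067 = 207.626.
At 6897 K (t = 68.97):
  G = 288.1·(68.97 − 60)^(-0.07551) = 288.1·8.97^(-0.07551) = 288.1·0.84733 = 244.117.
Gain = 244.117 / 207.626 = 1.1758 → 1.176.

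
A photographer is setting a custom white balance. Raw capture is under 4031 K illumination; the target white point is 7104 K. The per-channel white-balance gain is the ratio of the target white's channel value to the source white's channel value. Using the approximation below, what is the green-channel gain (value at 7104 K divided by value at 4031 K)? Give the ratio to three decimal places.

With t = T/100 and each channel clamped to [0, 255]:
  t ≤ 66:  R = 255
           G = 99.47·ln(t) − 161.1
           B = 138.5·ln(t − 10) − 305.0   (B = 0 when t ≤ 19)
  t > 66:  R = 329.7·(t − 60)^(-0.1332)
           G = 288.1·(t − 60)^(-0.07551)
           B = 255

At 4031 K (t = 40.31):
  G = 99.47·ln 40.31 − 161.1 = 99.47·3.6966 − 161.1 = 206.601.
At 7104 K (t = 71.04):
  G = 288.1·(71.04 − 60)^(-0.07551) = 288.1·11.04^(-0.07551) = 288.1·0.83415 = 240.319.
Gain = 240.319 / 206.601 = 1.1632 → 1.163.

1.163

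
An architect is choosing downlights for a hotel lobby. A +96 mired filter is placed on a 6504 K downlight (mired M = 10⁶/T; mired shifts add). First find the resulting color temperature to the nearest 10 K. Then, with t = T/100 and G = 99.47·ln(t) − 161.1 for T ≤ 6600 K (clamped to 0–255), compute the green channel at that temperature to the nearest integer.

206

M_in = 10⁶/6504 = 153.75; M_out = 153.75 + (+96) = 249.75.
T_out = 10⁶/249.75 = 4004.0 K → 4000 K; t = 40.
G = 99.47·ln 40 − 161.1 = 99.47·3.6889 − 161.1 = 205.833.
Rounded: 206.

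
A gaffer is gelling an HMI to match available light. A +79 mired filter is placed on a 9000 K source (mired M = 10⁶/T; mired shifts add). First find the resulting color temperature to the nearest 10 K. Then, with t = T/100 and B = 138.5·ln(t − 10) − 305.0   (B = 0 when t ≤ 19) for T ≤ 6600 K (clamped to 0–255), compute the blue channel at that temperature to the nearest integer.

215

M_in = 10⁶/9000 = 111.11; M_out = 111.11 + (+79) = 190.11.
T_out = 10⁶/190.11 = 5260.1 K → 5260 K; t = 52.6.
B = 138.5·ln(52.6 − 10) − 305.0 = 138.5·ln 42.6 − 305.0 = 138.5·3.7519 − 305.0 = 214.632.
Rounded: 215.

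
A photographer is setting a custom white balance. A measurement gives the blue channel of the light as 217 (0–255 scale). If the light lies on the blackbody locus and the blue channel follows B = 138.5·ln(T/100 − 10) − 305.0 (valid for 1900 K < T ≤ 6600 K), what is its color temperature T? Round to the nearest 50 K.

ln(t − 10) = (217 + 305.0) / 138.5 = 3.7690.
t − 10 = e^3.7690 = 43.335, so t = 53.335.
T = 100·t = 5333 K → 5350 K to the nearest 50 K.

5350 K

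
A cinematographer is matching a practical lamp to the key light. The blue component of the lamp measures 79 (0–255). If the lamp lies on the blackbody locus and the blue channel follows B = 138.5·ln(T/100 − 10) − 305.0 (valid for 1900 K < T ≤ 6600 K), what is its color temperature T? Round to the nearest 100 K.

2600 K

ln(t − 10) = (79 + 305.0) / 138.5 = 2.7726.
t − 10 = e^2.7726 = 16.000, so t = 26.000.
T = 100·t = 2600 K → 2600 K to the nearest 100 K.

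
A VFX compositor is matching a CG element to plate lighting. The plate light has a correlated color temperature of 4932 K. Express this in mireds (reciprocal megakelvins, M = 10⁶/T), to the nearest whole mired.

203 mireds

M = 10⁶ / 4932 = 202.758 → 203 mireds.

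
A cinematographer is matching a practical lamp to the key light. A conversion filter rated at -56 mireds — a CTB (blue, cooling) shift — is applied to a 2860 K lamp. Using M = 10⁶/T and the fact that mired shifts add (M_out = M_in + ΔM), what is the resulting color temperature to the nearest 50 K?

M_in = 10⁶/2860 = 349.65 mireds.
M_out = 349.65 + (-56) = 293.65 mireds.
T_out = 10⁶/293.65 = 3405.4 K → 3400 K.

3400 K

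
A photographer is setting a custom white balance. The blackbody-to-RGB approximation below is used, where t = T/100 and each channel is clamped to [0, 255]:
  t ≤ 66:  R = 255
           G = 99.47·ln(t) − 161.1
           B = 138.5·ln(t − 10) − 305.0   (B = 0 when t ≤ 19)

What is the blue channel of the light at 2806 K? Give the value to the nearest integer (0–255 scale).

96

t = 2806/100 = 28.06; the t ≤ 66 branch applies.
B = 138.5·ln(28.06 − 10) − 305.0 = 138.5·ln 18.06 − 305.0 = 138.5·2.8937 − 305.0 = 95.777.
Rounded: 96.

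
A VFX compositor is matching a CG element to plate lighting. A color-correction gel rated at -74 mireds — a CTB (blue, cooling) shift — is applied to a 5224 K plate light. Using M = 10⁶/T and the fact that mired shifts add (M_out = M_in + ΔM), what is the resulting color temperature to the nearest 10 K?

M_in = 10⁶/5224 = 191.42 mireds.
M_out = 191.42 + (-74) = 117.42 mireds.
T_out = 10⁶/117.42 = 8516.1 K → 8520 K.

8520 K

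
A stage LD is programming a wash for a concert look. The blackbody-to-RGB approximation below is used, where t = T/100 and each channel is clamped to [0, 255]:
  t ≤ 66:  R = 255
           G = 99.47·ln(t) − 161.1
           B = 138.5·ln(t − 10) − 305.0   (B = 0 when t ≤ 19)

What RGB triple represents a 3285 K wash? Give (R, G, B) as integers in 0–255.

(255, 186, 128)

t = 3285/100 = 32.85; the t ≤ 66 branch applies.
R = 255 by definition for t ≤ 66.
G = 99.47·ln 32.85 − 161.1 = 99.47·3.4920 − 161.1 = 186.244.
B = 138.5·ln(32.85 − 10) − 305.0 = 138.5·ln 22.85 − 305.0 = 138.5·3.1290 − 305.0 = 128.360.
Rounded: (255, 186, 128).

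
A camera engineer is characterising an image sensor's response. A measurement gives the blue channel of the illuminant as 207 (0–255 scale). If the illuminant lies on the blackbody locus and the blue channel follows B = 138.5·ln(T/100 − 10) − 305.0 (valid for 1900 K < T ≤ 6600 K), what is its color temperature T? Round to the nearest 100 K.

ln(t − 10) = (207 + 305.0) / 138.5 = 3.6968.
t − 10 = e^3.6968 = 40.316, so t = 50.316.
T = 100·t = 5032 K → 5000 K to the nearest 100 K.

5000 K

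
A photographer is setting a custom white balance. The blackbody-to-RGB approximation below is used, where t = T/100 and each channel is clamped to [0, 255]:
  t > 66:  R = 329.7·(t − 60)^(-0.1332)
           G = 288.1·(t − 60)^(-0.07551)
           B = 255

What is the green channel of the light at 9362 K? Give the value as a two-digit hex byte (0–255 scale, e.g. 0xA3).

t = 9362/100 = 93.62; the t > 66 branch applies.
G = 288.1·(93.62 − 60)^(-0.07551) = 288.1·33.62^(-0.07551) = 288.1·0.76688 = 220.938.
Rounded: 221; in hex, 0xDD.

0xDD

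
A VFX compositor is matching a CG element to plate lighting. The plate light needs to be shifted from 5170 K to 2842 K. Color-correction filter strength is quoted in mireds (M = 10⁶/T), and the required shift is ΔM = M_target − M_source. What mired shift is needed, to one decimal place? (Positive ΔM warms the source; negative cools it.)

+158.4 mireds

M_source = 10⁶/5170 = 193.424; M_target = 10⁶/2842 = 351.865.
ΔM = 351.865 − 193.424 = 158.441 → +158.4 mireds, a warming shift.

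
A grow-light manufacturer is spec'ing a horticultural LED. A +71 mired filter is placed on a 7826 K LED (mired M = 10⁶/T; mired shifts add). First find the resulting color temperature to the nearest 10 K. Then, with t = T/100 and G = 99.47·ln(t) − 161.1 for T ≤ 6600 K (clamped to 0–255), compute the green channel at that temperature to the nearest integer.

M_in = 10⁶/7826 = 127.78; M_out = 127.78 + (+71) = 198.78.
T_out = 10⁶/198.78 = 5030.7 K → 5030 K; t = 50.3.
G = 99.47·ln 50.3 − 161.1 = 99.47·3.9180 − 161.1 = 228.624.
Rounded: 229.

229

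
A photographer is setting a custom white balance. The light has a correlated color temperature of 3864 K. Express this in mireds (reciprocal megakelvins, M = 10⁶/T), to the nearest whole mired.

259 mireds

M = 10⁶ / 3864 = 258.799 → 259 mireds.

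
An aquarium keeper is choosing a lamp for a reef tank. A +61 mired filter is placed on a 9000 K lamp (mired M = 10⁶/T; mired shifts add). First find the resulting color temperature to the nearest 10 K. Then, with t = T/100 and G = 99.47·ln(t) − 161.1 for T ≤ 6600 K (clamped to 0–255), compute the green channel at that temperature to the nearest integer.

243

M_in = 10⁶/9000 = 111.11; M_out = 111.11 + (+61) = 172.11.
T_out = 10⁶/172.11 = 5810.2 K → 5810 K; t = 58.1.
G = 99.47·ln 58.1 − 161.1 = 99.47·4.0622 − 161.1 = 242.964.
Rounded: 243.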